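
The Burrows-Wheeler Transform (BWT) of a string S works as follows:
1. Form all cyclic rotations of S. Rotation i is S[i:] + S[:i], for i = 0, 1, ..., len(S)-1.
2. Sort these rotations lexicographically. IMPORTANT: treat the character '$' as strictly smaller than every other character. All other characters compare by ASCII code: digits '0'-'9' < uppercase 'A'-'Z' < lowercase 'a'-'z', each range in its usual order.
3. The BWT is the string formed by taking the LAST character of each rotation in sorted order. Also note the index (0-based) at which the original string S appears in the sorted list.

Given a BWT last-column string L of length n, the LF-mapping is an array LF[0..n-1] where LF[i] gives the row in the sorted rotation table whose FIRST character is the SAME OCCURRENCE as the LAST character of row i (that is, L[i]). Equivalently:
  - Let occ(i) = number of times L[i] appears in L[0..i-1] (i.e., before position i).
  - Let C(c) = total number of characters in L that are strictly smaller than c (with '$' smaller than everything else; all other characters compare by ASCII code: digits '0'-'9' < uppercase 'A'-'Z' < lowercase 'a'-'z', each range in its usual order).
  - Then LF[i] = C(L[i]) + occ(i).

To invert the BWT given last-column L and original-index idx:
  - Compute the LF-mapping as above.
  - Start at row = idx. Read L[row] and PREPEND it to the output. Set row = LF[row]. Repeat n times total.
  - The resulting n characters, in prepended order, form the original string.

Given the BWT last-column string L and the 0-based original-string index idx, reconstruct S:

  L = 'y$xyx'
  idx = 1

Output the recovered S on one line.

LF mapping: 3 0 1 4 2
Walk LF starting at row 1, prepending L[row]:
  step 1: row=1, L[1]='$', prepend. Next row=LF[1]=0
  step 2: row=0, L[0]='y', prepend. Next row=LF[0]=3
  step 3: row=3, L[3]='y', prepend. Next row=LF[3]=4
  step 4: row=4, L[4]='x', prepend. Next row=LF[4]=2
  step 5: row=2, L[2]='x', prepend. Next row=LF[2]=1
Reversed output: xxyy$

Answer: xxyy$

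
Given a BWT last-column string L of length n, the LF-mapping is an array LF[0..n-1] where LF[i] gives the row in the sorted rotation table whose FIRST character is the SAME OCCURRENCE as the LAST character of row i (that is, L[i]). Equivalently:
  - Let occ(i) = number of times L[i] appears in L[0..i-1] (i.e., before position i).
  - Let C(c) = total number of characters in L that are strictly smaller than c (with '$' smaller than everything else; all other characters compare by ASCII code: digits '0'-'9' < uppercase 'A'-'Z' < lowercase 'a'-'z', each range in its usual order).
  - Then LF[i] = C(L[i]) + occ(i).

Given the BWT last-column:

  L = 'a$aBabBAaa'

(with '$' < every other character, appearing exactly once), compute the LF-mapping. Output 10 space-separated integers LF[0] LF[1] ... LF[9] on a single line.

Char counts: '$':1, 'A':1, 'B':2, 'a':5, 'b':1
C (first-col start): C('$')=0, C('A')=1, C('B')=2, C('a')=4, C('b')=9
L[0]='a': occ=0, LF[0]=C('a')+0=4+0=4
L[1]='$': occ=0, LF[1]=C('$')+0=0+0=0
L[2]='a': occ=1, LF[2]=C('a')+1=4+1=5
L[3]='B': occ=0, LF[3]=C('B')+0=2+0=2
L[4]='a': occ=2, LF[4]=C('a')+2=4+2=6
L[5]='b': occ=0, LF[5]=C('b')+0=9+0=9
L[6]='B': occ=1, LF[6]=C('B')+1=2+1=3
L[7]='A': occ=0, LF[7]=C('A')+0=1+0=1
L[8]='a': occ=3, LF[8]=C('a')+3=4+3=7
L[9]='a': occ=4, LF[9]=C('a')+4=4+4=8

Answer: 4 0 5 2 6 9 3 1 7 8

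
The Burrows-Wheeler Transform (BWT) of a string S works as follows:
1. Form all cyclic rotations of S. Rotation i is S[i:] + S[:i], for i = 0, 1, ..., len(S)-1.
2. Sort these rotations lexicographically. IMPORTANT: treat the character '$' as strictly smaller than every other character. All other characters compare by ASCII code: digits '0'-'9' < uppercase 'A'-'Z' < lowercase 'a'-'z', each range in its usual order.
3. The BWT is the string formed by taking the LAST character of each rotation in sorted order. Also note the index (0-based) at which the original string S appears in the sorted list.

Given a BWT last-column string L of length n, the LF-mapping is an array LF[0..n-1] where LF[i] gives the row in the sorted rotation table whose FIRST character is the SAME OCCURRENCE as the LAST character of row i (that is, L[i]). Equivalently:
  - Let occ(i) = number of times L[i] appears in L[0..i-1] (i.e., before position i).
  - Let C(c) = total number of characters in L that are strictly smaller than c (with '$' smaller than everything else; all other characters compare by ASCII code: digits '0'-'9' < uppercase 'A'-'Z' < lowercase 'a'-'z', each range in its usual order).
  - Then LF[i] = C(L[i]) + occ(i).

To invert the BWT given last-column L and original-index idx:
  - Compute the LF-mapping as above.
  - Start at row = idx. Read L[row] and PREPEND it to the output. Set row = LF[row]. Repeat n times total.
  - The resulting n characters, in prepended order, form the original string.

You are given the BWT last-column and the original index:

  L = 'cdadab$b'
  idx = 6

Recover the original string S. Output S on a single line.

Answer: daabdbc$

Derivation:
LF mapping: 5 6 1 7 2 3 0 4
Walk LF starting at row 6, prepending L[row]:
  step 1: row=6, L[6]='$', prepend. Next row=LF[6]=0
  step 2: row=0, L[0]='c', prepend. Next row=LF[0]=5
  step 3: row=5, L[5]='b', prepend. Next row=LF[5]=3
  step 4: row=3, L[3]='d', prepend. Next row=LF[3]=7
  step 5: row=7, L[7]='b', prepend. Next row=LF[7]=4
  step 6: row=4, L[4]='a', prepend. Next row=LF[4]=2
  step 7: row=2, L[2]='a', prepend. Next row=LF[2]=1
  step 8: row=1, L[1]='d', prepend. Next row=LF[1]=6
Reversed output: daabdbc$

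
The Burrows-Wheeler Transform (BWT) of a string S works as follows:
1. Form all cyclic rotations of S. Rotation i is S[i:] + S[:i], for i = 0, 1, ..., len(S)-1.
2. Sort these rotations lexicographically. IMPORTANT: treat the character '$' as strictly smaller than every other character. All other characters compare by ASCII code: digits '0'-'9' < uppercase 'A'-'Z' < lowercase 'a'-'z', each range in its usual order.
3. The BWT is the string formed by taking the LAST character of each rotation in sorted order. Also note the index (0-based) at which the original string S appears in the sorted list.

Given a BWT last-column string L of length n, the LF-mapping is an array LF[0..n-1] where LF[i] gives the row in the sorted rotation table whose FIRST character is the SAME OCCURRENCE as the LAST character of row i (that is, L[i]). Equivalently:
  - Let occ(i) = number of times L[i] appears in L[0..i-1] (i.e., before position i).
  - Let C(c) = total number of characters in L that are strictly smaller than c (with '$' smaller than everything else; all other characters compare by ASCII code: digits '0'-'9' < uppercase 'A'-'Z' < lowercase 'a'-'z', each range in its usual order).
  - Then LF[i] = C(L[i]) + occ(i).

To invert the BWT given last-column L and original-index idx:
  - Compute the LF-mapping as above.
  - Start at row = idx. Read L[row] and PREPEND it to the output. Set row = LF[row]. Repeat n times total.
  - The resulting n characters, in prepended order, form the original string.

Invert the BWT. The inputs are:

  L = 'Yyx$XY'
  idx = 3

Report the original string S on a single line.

Answer: YyXxY$

Derivation:
LF mapping: 2 5 4 0 1 3
Walk LF starting at row 3, prepending L[row]:
  step 1: row=3, L[3]='$', prepend. Next row=LF[3]=0
  step 2: row=0, L[0]='Y', prepend. Next row=LF[0]=2
  step 3: row=2, L[2]='x', prepend. Next row=LF[2]=4
  step 4: row=4, L[4]='X', prepend. Next row=LF[4]=1
  step 5: row=1, L[1]='y', prepend. Next row=LF[1]=5
  step 6: row=5, L[5]='Y', prepend. Next row=LF[5]=3
Reversed output: YyXxY$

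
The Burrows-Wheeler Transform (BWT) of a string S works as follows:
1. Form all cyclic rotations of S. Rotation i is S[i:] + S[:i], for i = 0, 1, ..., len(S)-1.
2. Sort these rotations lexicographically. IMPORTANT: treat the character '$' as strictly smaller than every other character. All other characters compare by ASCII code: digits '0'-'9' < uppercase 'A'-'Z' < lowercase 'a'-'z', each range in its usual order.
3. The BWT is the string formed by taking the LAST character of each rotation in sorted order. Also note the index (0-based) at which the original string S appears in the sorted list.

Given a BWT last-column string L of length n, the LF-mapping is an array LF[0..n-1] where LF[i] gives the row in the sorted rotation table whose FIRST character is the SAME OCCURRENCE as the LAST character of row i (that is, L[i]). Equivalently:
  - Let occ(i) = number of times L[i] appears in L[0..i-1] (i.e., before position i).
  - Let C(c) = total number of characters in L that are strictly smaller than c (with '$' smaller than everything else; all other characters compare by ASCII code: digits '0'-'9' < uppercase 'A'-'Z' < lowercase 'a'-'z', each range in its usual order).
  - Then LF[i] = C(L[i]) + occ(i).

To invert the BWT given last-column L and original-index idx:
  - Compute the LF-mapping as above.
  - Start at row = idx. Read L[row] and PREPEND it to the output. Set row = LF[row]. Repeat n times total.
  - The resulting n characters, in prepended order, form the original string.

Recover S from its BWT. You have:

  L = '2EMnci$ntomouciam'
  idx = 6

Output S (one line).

Answer: communicationME2$

Derivation:
LF mapping: 1 2 3 11 5 7 0 12 15 13 9 14 16 6 8 4 10
Walk LF starting at row 6, prepending L[row]:
  step 1: row=6, L[6]='$', prepend. Next row=LF[6]=0
  step 2: row=0, L[0]='2', prepend. Next row=LF[0]=1
  step 3: row=1, L[1]='E', prepend. Next row=LF[1]=2
  step 4: row=2, L[2]='M', prepend. Next row=LF[2]=3
  step 5: row=3, L[3]='n', prepend. Next row=LF[3]=11
  step 6: row=11, L[11]='o', prepend. Next row=LF[11]=14
  step 7: row=14, L[14]='i', prepend. Next row=LF[14]=8
  step 8: row=8, L[8]='t', prepend. Next row=LF[8]=15
  step 9: row=15, L[15]='a', prepend. Next row=LF[15]=4
  step 10: row=4, L[4]='c', prepend. Next row=LF[4]=5
  step 11: row=5, L[5]='i', prepend. Next row=LF[5]=7
  step 12: row=7, L[7]='n', prepend. Next row=LF[7]=12
  step 13: row=12, L[12]='u', prepend. Next row=LF[12]=16
  step 14: row=16, L[16]='m', prepend. Next row=LF[16]=10
  step 15: row=10, L[10]='m', prepend. Next row=LF[10]=9
  step 16: row=9, L[9]='o', prepend. Next row=LF[9]=13
  step 17: row=13, L[13]='c', prepend. Next row=LF[13]=6
Reversed output: communicationME2$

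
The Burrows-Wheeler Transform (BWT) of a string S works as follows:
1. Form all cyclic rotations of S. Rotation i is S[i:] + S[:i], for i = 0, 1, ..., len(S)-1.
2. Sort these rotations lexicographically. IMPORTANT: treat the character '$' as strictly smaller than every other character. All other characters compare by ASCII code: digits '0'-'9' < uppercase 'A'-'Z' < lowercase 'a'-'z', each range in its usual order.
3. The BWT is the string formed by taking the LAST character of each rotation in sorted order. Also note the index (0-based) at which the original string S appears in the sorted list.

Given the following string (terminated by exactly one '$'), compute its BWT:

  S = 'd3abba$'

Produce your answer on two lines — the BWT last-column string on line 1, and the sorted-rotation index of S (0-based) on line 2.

All 7 rotations (rotation i = S[i:]+S[:i]):
  rot[0] = d3abba$
  rot[1] = 3abba$d
  rot[2] = abba$d3
  rot[3] = bba$d3a
  rot[4] = ba$d3ab
  rot[5] = a$d3abb
  rot[6] = $d3abba
Sorted (with $ < everything):
  sorted[0] = $d3abba  (last char: 'a')
  sorted[1] = 3abba$d  (last char: 'd')
  sorted[2] = a$d3abb  (last char: 'b')
  sorted[3] = abba$d3  (last char: '3')
  sorted[4] = ba$d3ab  (last char: 'b')
  sorted[5] = bba$d3a  (last char: 'a')
  sorted[6] = d3abba$  (last char: '$')
Last column: adb3ba$
Original string S is at sorted index 6

Answer: adb3ba$
6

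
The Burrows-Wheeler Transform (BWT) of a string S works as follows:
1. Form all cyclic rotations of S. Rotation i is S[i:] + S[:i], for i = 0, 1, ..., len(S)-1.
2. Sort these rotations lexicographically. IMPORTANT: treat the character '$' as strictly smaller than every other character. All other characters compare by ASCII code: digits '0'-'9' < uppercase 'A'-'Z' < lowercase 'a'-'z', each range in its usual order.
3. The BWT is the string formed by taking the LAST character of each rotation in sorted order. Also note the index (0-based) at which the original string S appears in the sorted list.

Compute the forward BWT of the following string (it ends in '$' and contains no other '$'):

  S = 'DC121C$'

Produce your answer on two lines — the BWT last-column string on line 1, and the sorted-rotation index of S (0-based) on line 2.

All 7 rotations (rotation i = S[i:]+S[:i]):
  rot[0] = DC121C$
  rot[1] = C121C$D
  rot[2] = 121C$DC
  rot[3] = 21C$DC1
  rot[4] = 1C$DC12
  rot[5] = C$DC121
  rot[6] = $DC121C
Sorted (with $ < everything):
  sorted[0] = $DC121C  (last char: 'C')
  sorted[1] = 121C$DC  (last char: 'C')
  sorted[2] = 1C$DC12  (last char: '2')
  sorted[3] = 21C$DC1  (last char: '1')
  sorted[4] = C$DC121  (last char: '1')
  sorted[5] = C121C$D  (last char: 'D')
  sorted[6] = DC121C$  (last char: '$')
Last column: CC211D$
Original string S is at sorted index 6

Answer: CC211D$
6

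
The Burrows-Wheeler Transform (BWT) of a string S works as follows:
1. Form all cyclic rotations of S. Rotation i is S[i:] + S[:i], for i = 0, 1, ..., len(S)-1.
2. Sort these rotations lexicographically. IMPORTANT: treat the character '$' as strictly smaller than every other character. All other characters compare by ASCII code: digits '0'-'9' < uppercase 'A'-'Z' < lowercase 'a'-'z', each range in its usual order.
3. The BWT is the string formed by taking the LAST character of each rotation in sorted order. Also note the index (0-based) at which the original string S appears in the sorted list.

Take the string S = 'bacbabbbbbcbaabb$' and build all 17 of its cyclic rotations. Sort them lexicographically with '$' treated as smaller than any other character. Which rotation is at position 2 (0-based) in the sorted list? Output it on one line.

Answer: abb$bacbabbbbbcba

Derivation:
All 17 rotations (rotation i = S[i:]+S[:i]):
  rot[0] = bacbabbbbbcbaabb$
  rot[1] = acbabbbbbcbaabb$b
  rot[2] = cbabbbbbcbaabb$ba
  rot[3] = babbbbbcbaabb$bac
  rot[4] = abbbbbcbaabb$bacb
  rot[5] = bbbbbcbaabb$bacba
  rot[6] = bbbbcbaabb$bacbab
  rot[7] = bbbcbaabb$bacbabb
  rot[8] = bbcbaabb$bacbabbb
  rot[9] = bcbaabb$bacbabbbb
  rot[10] = cbaabb$bacbabbbbb
  rot[11] = baabb$bacbabbbbbc
  rot[12] = aabb$bacbabbbbbcb
  rot[13] = abb$bacbabbbbbcba
  rot[14] = bb$bacbabbbbbcbaa
  rot[15] = b$bacbabbbbbcbaab
  rot[16] = $bacbabbbbbcbaabb
Sorted (with $ < everything):
  sorted[0] = $bacbabbbbbcbaabb
  sorted[1] = aabb$bacbabbbbbcb
  sorted[2] = abb$bacbabbbbbcba
  sorted[3] = abbbbbcbaabb$bacb
  sorted[4] = acbabbbbbcbaabb$b
  sorted[5] = b$bacbabbbbbcbaab
  sorted[6] = baabb$bacbabbbbbc
  sorted[7] = babbbbbcbaabb$bac
  sorted[8] = bacbabbbbbcbaabb$
  sorted[9] = bb$bacbabbbbbcbaa
  sorted[10] = bbbbbcbaabb$bacba
  sorted[11] = bbbbcbaabb$bacbab
  sorted[12] = bbbcbaabb$bacbabb
  sorted[13] = bbcbaabb$bacbabbb
  sorted[14] = bcbaabb$bacbabbbb
  sorted[15] = cbaabb$bacbabbbbb
  sorted[16] = cbabbbbbcbaabb$ba
sorted[2] = abb$bacbabbbbbcba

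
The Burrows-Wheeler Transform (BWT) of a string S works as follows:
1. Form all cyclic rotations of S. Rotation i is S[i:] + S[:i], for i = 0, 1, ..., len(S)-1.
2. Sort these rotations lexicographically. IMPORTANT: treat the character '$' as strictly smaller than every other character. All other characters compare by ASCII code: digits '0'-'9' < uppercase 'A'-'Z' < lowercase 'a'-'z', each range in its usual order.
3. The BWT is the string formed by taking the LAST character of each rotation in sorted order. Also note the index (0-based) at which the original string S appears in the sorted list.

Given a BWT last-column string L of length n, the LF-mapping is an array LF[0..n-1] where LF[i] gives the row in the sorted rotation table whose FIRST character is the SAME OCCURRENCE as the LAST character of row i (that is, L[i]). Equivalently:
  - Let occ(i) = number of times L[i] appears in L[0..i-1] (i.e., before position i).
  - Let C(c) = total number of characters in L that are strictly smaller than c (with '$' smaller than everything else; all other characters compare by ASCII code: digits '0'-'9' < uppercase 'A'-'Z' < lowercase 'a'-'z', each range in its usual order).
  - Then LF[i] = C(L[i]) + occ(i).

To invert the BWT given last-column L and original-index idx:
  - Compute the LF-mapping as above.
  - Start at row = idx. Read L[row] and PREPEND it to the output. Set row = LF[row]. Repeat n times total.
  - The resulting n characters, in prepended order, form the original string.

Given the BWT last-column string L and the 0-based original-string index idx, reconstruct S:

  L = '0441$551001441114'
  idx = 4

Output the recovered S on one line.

LF mapping: 1 10 11 4 0 15 16 5 2 3 6 12 13 7 8 9 14
Walk LF starting at row 4, prepending L[row]:
  step 1: row=4, L[4]='$', prepend. Next row=LF[4]=0
  step 2: row=0, L[0]='0', prepend. Next row=LF[0]=1
  step 3: row=1, L[1]='4', prepend. Next row=LF[1]=10
  step 4: row=10, L[10]='1', prepend. Next row=LF[10]=6
  step 5: row=6, L[6]='5', prepend. Next row=LF[6]=16
  step 6: row=16, L[16]='4', prepend. Next row=LF[16]=14
  step 7: row=14, L[14]='1', prepend. Next row=LF[14]=8
  step 8: row=8, L[8]='0', prepend. Next row=LF[8]=2
  step 9: row=2, L[2]='4', prepend. Next row=LF[2]=11
  step 10: row=11, L[11]='4', prepend. Next row=LF[11]=12
  step 11: row=12, L[12]='4', prepend. Next row=LF[12]=13
  step 12: row=13, L[13]='1', prepend. Next row=LF[13]=7
  step 13: row=7, L[7]='1', prepend. Next row=LF[7]=5
  step 14: row=5, L[5]='5', prepend. Next row=LF[5]=15
  step 15: row=15, L[15]='1', prepend. Next row=LF[15]=9
  step 16: row=9, L[9]='0', prepend. Next row=LF[9]=3
  step 17: row=3, L[3]='1', prepend. Next row=LF[3]=4
Reversed output: 1015114440145140$

Answer: 1015114440145140$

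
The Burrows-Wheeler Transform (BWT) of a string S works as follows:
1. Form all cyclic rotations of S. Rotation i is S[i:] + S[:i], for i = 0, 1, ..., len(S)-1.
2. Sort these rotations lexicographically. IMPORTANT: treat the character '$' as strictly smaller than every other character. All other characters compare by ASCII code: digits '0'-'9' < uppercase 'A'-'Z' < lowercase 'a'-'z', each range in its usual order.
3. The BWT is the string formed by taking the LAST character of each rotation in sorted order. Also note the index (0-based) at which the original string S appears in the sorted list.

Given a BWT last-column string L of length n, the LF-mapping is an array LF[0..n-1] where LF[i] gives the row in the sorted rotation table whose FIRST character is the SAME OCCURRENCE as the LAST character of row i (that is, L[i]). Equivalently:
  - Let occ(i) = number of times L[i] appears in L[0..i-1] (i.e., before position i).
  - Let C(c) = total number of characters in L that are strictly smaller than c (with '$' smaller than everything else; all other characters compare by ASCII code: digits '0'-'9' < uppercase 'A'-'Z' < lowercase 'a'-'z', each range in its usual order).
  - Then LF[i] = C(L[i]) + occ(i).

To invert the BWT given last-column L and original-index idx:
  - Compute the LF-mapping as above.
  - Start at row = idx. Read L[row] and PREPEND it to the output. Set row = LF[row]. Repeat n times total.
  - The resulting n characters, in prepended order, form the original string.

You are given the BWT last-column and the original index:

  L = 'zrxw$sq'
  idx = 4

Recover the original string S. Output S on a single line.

Answer: wsxrqz$

Derivation:
LF mapping: 6 2 5 4 0 3 1
Walk LF starting at row 4, prepending L[row]:
  step 1: row=4, L[4]='$', prepend. Next row=LF[4]=0
  step 2: row=0, L[0]='z', prepend. Next row=LF[0]=6
  step 3: row=6, L[6]='q', prepend. Next row=LF[6]=1
  step 4: row=1, L[1]='r', prepend. Next row=LF[1]=2
  step 5: row=2, L[2]='x', prepend. Next row=LF[2]=5
  step 6: row=5, L[5]='s', prepend. Next row=LF[5]=3
  step 7: row=3, L[3]='w', prepend. Next row=LF[3]=4
Reversed output: wsxrqz$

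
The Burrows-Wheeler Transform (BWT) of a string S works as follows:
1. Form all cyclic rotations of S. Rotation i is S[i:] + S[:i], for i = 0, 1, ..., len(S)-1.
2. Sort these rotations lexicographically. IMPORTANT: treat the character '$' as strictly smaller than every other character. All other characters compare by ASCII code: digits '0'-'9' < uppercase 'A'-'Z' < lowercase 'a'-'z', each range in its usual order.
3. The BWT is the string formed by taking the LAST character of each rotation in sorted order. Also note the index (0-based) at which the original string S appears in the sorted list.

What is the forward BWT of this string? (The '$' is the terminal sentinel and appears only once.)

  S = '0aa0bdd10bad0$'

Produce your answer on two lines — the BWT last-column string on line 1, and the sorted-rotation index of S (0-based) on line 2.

All 14 rotations (rotation i = S[i:]+S[:i]):
  rot[0] = 0aa0bdd10bad0$
  rot[1] = aa0bdd10bad0$0
  rot[2] = a0bdd10bad0$0a
  rot[3] = 0bdd10bad0$0aa
  rot[4] = bdd10bad0$0aa0
  rot[5] = dd10bad0$0aa0b
  rot[6] = d10bad0$0aa0bd
  rot[7] = 10bad0$0aa0bdd
  rot[8] = 0bad0$0aa0bdd1
  rot[9] = bad0$0aa0bdd10
  rot[10] = ad0$0aa0bdd10b
  rot[11] = d0$0aa0bdd10ba
  rot[12] = 0$0aa0bdd10bad
  rot[13] = $0aa0bdd10bad0
Sorted (with $ < everything):
  sorted[0] = $0aa0bdd10bad0  (last char: '0')
  sorted[1] = 0$0aa0bdd10bad  (last char: 'd')
  sorted[2] = 0aa0bdd10bad0$  (last char: '$')
  sorted[3] = 0bad0$0aa0bdd1  (last char: '1')
  sorted[4] = 0bdd10bad0$0aa  (last char: 'a')
  sorted[5] = 10bad0$0aa0bdd  (last char: 'd')
  sorted[6] = a0bdd10bad0$0a  (last char: 'a')
  sorted[7] = aa0bdd10bad0$0  (last char: '0')
  sorted[8] = ad0$0aa0bdd10b  (last char: 'b')
  sorted[9] = bad0$0aa0bdd10  (last char: '0')
  sorted[10] = bdd10bad0$0aa0  (last char: '0')
  sorted[11] = d0$0aa0bdd10ba  (last char: 'a')
  sorted[12] = d10bad0$0aa0bd  (last char: 'd')
  sorted[13] = dd10bad0$0aa0b  (last char: 'b')
Last column: 0d$1ada0b00adb
Original string S is at sorted index 2

Answer: 0d$1ada0b00adb
2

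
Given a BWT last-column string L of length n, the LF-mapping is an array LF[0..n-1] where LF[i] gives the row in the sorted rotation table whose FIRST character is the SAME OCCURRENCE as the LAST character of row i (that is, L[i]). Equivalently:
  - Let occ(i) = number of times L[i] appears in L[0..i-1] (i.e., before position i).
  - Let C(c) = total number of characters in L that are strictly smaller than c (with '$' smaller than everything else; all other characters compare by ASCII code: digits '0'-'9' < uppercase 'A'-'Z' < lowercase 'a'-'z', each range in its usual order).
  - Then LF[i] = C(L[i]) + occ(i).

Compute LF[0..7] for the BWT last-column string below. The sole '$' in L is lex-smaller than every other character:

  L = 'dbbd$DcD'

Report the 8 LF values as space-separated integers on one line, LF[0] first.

Char counts: '$':1, 'D':2, 'b':2, 'c':1, 'd':2
C (first-col start): C('$')=0, C('D')=1, C('b')=3, C('c')=5, C('d')=6
L[0]='d': occ=0, LF[0]=C('d')+0=6+0=6
L[1]='b': occ=0, LF[1]=C('b')+0=3+0=3
L[2]='b': occ=1, LF[2]=C('b')+1=3+1=4
L[3]='d': occ=1, LF[3]=C('d')+1=6+1=7
L[4]='$': occ=0, LF[4]=C('$')+0=0+0=0
L[5]='D': occ=0, LF[5]=C('D')+0=1+0=1
L[6]='c': occ=0, LF[6]=C('c')+0=5+0=5
L[7]='D': occ=1, LF[7]=C('D')+1=1+1=2

Answer: 6 3 4 7 0 1 5 2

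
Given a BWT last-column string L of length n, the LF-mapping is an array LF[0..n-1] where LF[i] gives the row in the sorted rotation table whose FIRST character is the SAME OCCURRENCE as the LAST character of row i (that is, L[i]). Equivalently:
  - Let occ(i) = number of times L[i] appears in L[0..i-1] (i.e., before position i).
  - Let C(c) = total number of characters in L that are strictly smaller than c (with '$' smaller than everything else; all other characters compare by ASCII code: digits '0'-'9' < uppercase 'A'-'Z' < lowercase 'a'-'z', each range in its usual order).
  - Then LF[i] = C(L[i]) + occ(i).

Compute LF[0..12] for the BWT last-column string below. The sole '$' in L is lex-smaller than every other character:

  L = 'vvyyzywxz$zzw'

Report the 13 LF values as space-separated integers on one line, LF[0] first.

Answer: 1 2 6 7 9 8 3 5 10 0 11 12 4

Derivation:
Char counts: '$':1, 'v':2, 'w':2, 'x':1, 'y':3, 'z':4
C (first-col start): C('$')=0, C('v')=1, C('w')=3, C('x')=5, C('y')=6, C('z')=9
L[0]='v': occ=0, LF[0]=C('v')+0=1+0=1
L[1]='v': occ=1, LF[1]=C('v')+1=1+1=2
L[2]='y': occ=0, LF[2]=C('y')+0=6+0=6
L[3]='y': occ=1, LF[3]=C('y')+1=6+1=7
L[4]='z': occ=0, LF[4]=C('z')+0=9+0=9
L[5]='y': occ=2, LF[5]=C('y')+2=6+2=8
L[6]='w': occ=0, LF[6]=C('w')+0=3+0=3
L[7]='x': occ=0, LF[7]=C('x')+0=5+0=5
L[8]='z': occ=1, LF[8]=C('z')+1=9+1=10
L[9]='$': occ=0, LF[9]=C('$')+0=0+0=0
L[10]='z': occ=2, LF[10]=C('z')+2=9+2=11
L[11]='z': occ=3, LF[11]=C('z')+3=9+3=12
L[12]='w': occ=1, LF[12]=C('w')+1=3+1=4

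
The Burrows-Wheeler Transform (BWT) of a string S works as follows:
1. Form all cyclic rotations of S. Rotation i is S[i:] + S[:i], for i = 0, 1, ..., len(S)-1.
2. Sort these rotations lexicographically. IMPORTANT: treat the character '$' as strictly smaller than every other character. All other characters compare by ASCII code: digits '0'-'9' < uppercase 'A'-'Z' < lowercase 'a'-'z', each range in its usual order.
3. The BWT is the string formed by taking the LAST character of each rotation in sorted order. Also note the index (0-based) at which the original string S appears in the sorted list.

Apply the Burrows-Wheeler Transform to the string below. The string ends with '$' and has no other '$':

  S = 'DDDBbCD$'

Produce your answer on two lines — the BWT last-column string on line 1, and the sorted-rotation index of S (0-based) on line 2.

Answer: DDbCDD$B
6

Derivation:
All 8 rotations (rotation i = S[i:]+S[:i]):
  rot[0] = DDDBbCD$
  rot[1] = DDBbCD$D
  rot[2] = DBbCD$DD
  rot[3] = BbCD$DDD
  rot[4] = bCD$DDDB
  rot[5] = CD$DDDBb
  rot[6] = D$DDDBbC
  rot[7] = $DDDBbCD
Sorted (with $ < everything):
  sorted[0] = $DDDBbCD  (last char: 'D')
  sorted[1] = BbCD$DDD  (last char: 'D')
  sorted[2] = CD$DDDBb  (last char: 'b')
  sorted[3] = D$DDDBbC  (last char: 'C')
  sorted[4] = DBbCD$DD  (last char: 'D')
  sorted[5] = DDBbCD$D  (last char: 'D')
  sorted[6] = DDDBbCD$  (last char: '$')
  sorted[7] = bCD$DDDB  (last char: 'B')
Last column: DDbCDD$B
Original string S is at sorted index 6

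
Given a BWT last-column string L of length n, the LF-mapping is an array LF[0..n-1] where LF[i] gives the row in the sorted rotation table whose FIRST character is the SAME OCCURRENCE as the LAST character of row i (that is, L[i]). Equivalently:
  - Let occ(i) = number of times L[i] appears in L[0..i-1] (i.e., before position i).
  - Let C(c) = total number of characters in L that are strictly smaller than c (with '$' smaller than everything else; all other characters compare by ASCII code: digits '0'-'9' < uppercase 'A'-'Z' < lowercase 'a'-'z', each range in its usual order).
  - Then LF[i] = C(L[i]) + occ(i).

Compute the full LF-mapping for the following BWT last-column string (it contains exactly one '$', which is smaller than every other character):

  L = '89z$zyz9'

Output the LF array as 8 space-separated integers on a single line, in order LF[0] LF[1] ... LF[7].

Char counts: '$':1, '8':1, '9':2, 'y':1, 'z':3
C (first-col start): C('$')=0, C('8')=1, C('9')=2, C('y')=4, C('z')=5
L[0]='8': occ=0, LF[0]=C('8')+0=1+0=1
L[1]='9': occ=0, LF[1]=C('9')+0=2+0=2
L[2]='z': occ=0, LF[2]=C('z')+0=5+0=5
L[3]='$': occ=0, LF[3]=C('$')+0=0+0=0
L[4]='z': occ=1, LF[4]=C('z')+1=5+1=6
L[5]='y': occ=0, LF[5]=C('y')+0=4+0=4
L[6]='z': occ=2, LF[6]=C('z')+2=5+2=7
L[7]='9': occ=1, LF[7]=C('9')+1=2+1=3

Answer: 1 2 5 0 6 4 7 3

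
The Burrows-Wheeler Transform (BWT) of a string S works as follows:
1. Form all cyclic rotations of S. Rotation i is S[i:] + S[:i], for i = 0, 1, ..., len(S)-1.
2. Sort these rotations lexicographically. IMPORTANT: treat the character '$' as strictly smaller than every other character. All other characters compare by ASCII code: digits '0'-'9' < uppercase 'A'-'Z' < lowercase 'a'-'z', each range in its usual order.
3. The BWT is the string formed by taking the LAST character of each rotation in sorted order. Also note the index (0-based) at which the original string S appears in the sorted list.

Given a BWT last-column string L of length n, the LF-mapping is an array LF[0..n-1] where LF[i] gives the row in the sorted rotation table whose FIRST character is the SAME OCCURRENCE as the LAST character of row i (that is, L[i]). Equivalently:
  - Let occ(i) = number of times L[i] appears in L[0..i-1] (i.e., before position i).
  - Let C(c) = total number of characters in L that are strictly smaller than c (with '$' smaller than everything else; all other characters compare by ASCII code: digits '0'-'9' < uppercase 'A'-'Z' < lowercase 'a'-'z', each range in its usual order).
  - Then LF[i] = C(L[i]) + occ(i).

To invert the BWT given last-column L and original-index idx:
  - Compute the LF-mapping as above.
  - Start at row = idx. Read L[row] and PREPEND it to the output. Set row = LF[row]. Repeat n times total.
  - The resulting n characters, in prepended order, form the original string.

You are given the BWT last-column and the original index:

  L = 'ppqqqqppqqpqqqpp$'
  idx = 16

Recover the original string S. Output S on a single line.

Answer: qqqppqqpqppqqqpp$

Derivation:
LF mapping: 1 2 8 9 10 11 3 4 12 13 5 14 15 16 6 7 0
Walk LF starting at row 16, prepending L[row]:
  step 1: row=16, L[16]='$', prepend. Next row=LF[16]=0
  step 2: row=0, L[0]='p', prepend. Next row=LF[0]=1
  step 3: row=1, L[1]='p', prepend. Next row=LF[1]=2
  step 4: row=2, L[2]='q', prepend. Next row=LF[2]=8
  step 5: row=8, L[8]='q', prepend. Next row=LF[8]=12
  step 6: row=12, L[12]='q', prepend. Next row=LF[12]=15
  step 7: row=15, L[15]='p', prepend. Next row=LF[15]=7
  step 8: row=7, L[7]='p', prepend. Next row=LF[7]=4
  step 9: row=4, L[4]='q', prepend. Next row=LF[4]=10
  step 10: row=10, L[10]='p', prepend. Next row=LF[10]=5
  step 11: row=5, L[5]='q', prepend. Next row=LF[5]=11
  step 12: row=11, L[11]='q', prepend. Next row=LF[11]=14
  step 13: row=14, L[14]='p', prepend. Next row=LF[14]=6
  step 14: row=6, L[6]='p', prepend. Next row=LF[6]=3
  step 15: row=3, L[3]='q', prepend. Next row=LF[3]=9
  step 16: row=9, L[9]='q', prepend. Next row=LF[9]=13
  step 17: row=13, L[13]='q', prepend. Next row=LF[13]=16
Reversed output: qqqppqqpqppqqqpp$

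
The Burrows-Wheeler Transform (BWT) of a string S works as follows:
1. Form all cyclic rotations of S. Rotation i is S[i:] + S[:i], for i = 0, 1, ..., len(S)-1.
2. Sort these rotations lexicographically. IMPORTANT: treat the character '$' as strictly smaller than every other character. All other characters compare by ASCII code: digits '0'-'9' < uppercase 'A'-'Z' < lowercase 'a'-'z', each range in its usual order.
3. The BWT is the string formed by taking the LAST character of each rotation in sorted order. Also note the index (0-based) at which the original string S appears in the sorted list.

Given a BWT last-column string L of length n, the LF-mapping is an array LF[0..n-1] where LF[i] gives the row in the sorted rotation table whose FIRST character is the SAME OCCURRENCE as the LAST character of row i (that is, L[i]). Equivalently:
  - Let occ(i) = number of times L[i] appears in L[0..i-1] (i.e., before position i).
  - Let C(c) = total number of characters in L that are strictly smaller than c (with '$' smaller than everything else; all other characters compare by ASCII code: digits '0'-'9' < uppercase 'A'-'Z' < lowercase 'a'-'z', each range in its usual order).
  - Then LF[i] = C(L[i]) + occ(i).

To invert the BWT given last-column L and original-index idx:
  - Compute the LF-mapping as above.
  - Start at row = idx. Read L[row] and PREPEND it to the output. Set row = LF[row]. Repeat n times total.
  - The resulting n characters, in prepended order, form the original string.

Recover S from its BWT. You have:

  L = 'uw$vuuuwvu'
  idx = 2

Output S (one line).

Answer: uuvuuwvwu$

Derivation:
LF mapping: 1 8 0 6 2 3 4 9 7 5
Walk LF starting at row 2, prepending L[row]:
  step 1: row=2, L[2]='$', prepend. Next row=LF[2]=0
  step 2: row=0, L[0]='u', prepend. Next row=LF[0]=1
  step 3: row=1, L[1]='w', prepend. Next row=LF[1]=8
  step 4: row=8, L[8]='v', prepend. Next row=LF[8]=7
  step 5: row=7, L[7]='w', prepend. Next row=LF[7]=9
  step 6: row=9, L[9]='u', prepend. Next row=LF[9]=5
  step 7: row=5, L[5]='u', prepend. Next row=LF[5]=3
  step 8: row=3, L[3]='v', prepend. Next row=LF[3]=6
  step 9: row=6, L[6]='u', prepend. Next row=LF[6]=4
  step 10: row=4, L[4]='u', prepend. Next row=LF[4]=2
Reversed output: uuvuuwvwu$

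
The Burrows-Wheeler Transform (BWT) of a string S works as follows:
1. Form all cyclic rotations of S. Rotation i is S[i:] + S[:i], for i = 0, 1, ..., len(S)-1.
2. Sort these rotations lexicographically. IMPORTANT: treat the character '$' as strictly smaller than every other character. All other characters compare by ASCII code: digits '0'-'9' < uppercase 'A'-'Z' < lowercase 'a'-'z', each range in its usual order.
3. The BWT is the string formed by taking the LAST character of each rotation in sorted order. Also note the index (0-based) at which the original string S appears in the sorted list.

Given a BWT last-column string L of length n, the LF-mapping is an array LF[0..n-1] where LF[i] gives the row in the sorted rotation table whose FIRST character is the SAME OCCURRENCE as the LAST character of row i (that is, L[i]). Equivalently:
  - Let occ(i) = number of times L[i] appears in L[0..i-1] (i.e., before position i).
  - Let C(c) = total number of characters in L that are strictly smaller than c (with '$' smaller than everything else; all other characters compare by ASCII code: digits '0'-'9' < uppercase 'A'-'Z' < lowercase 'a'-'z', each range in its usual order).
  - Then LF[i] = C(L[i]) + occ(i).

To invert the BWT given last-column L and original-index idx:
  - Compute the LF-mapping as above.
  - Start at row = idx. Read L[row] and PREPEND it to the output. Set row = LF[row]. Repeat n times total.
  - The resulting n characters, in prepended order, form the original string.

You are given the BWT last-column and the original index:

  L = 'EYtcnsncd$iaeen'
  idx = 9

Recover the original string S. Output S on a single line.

Answer: incandescentYE$

Derivation:
LF mapping: 1 2 14 4 10 13 11 5 6 0 9 3 7 8 12
Walk LF starting at row 9, prepending L[row]:
  step 1: row=9, L[9]='$', prepend. Next row=LF[9]=0
  step 2: row=0, L[0]='E', prepend. Next row=LF[0]=1
  step 3: row=1, L[1]='Y', prepend. Next row=LF[1]=2
  step 4: row=2, L[2]='t', prepend. Next row=LF[2]=14
  step 5: row=14, L[14]='n', prepend. Next row=LF[14]=12
  step 6: row=12, L[12]='e', prepend. Next row=LF[12]=7
  step 7: row=7, L[7]='c', prepend. Next row=LF[7]=5
  step 8: row=5, L[5]='s', prepend. Next row=LF[5]=13
  step 9: row=13, L[13]='e', prepend. Next row=LF[13]=8
  step 10: row=8, L[8]='d', prepend. Next row=LF[8]=6
  step 11: row=6, L[6]='n', prepend. Next row=LF[6]=11
  step 12: row=11, L[11]='a', prepend. Next row=LF[11]=3
  step 13: row=3, L[3]='c', prepend. Next row=LF[3]=4
  step 14: row=4, L[4]='n', prepend. Next row=LF[4]=10
  step 15: row=10, L[10]='i', prepend. Next row=LF[10]=9
Reversed output: incandescentYE$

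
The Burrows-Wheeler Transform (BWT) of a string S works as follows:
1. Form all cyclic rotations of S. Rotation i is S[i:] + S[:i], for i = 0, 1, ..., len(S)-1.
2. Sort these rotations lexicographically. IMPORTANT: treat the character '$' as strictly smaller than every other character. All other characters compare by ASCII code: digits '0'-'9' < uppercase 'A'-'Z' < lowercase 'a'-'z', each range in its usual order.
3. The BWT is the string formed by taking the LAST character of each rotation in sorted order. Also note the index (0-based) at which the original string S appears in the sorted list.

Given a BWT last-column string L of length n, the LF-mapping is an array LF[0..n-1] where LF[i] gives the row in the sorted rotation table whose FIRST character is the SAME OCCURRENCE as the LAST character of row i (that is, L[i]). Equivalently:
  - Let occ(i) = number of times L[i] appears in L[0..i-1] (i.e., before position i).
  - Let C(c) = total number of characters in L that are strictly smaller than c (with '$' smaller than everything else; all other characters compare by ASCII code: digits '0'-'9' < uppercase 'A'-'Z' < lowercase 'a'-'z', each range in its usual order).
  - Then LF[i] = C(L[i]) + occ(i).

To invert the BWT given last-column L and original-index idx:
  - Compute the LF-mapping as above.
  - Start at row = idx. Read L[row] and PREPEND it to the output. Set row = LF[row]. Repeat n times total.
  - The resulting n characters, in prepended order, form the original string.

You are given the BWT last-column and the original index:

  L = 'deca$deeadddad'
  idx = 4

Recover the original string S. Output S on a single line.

LF mapping: 5 11 4 1 0 6 12 13 2 7 8 9 3 10
Walk LF starting at row 4, prepending L[row]:
  step 1: row=4, L[4]='$', prepend. Next row=LF[4]=0
  step 2: row=0, L[0]='d', prepend. Next row=LF[0]=5
  step 3: row=5, L[5]='d', prepend. Next row=LF[5]=6
  step 4: row=6, L[6]='e', prepend. Next row=LF[6]=12
  step 5: row=12, L[12]='a', prepend. Next row=LF[12]=3
  step 6: row=3, L[3]='a', prepend. Next row=LF[3]=1
  step 7: row=1, L[1]='e', prepend. Next row=LF[1]=11
  step 8: row=11, L[11]='d', prepend. Next row=LF[11]=9
  step 9: row=9, L[9]='d', prepend. Next row=LF[9]=7
  step 10: row=7, L[7]='e', prepend. Next row=LF[7]=13
  step 11: row=13, L[13]='d', prepend. Next row=LF[13]=10
  step 12: row=10, L[10]='d', prepend. Next row=LF[10]=8
  step 13: row=8, L[8]='a', prepend. Next row=LF[8]=2
  step 14: row=2, L[2]='c', prepend. Next row=LF[2]=4
Reversed output: caddeddeaaedd$

Answer: caddeddeaaedd$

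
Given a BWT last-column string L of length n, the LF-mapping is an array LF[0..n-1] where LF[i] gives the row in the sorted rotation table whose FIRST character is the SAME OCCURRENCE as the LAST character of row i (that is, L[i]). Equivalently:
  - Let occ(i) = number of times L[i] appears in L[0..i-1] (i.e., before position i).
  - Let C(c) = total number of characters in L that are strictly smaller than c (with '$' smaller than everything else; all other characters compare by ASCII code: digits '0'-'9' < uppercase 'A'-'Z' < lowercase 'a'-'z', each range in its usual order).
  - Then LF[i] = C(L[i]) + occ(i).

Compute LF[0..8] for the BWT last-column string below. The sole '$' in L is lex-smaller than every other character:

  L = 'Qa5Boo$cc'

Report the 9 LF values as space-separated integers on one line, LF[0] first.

Char counts: '$':1, '5':1, 'B':1, 'Q':1, 'a':1, 'c':2, 'o':2
C (first-col start): C('$')=0, C('5')=1, C('B')=2, C('Q')=3, C('a')=4, C('c')=5, C('o')=7
L[0]='Q': occ=0, LF[0]=C('Q')+0=3+0=3
L[1]='a': occ=0, LF[1]=C('a')+0=4+0=4
L[2]='5': occ=0, LF[2]=C('5')+0=1+0=1
L[3]='B': occ=0, LF[3]=C('B')+0=2+0=2
L[4]='o': occ=0, LF[4]=C('o')+0=7+0=7
L[5]='o': occ=1, LF[5]=C('o')+1=7+1=8
L[6]='$': occ=0, LF[6]=C('$')+0=0+0=0
L[7]='c': occ=0, LF[7]=C('c')+0=5+0=5
L[8]='c': occ=1, LF[8]=C('c')+1=5+1=6

Answer: 3 4 1 2 7 8 0 5 6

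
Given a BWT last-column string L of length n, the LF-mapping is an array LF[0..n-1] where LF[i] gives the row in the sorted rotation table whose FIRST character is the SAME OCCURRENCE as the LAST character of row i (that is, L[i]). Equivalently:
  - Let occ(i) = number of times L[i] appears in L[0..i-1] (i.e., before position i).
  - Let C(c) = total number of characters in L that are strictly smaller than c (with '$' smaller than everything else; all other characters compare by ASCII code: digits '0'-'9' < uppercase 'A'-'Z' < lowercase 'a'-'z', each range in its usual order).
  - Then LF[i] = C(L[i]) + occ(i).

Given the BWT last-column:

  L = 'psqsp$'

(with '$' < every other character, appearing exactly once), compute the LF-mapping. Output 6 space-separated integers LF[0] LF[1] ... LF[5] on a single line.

Char counts: '$':1, 'p':2, 'q':1, 's':2
C (first-col start): C('$')=0, C('p')=1, C('q')=3, C('s')=4
L[0]='p': occ=0, LF[0]=C('p')+0=1+0=1
L[1]='s': occ=0, LF[1]=C('s')+0=4+0=4
L[2]='q': occ=0, LF[2]=C('q')+0=3+0=3
L[3]='s': occ=1, LF[3]=C('s')+1=4+1=5
L[4]='p': occ=1, LF[4]=C('p')+1=1+1=2
L[5]='$': occ=0, LF[5]=C('$')+0=0+0=0

Answer: 1 4 3 5 2 0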